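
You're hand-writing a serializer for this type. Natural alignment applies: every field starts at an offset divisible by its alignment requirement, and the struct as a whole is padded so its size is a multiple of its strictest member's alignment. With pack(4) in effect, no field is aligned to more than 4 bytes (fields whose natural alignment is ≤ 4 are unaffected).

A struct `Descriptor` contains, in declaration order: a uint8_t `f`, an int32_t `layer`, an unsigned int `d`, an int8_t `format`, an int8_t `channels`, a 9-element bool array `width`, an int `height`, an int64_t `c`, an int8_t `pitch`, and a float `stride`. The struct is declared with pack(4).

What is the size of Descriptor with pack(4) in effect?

44

0..1  f  (1B, 1-aligned)
1..4  -- padding (3B)
4..8  layer  (4B, 4-aligned)
8..12  d  (4B, 4-aligned)
12..13  format  (1B, 1-aligned)
13..14  channels  (1B, 1-aligned)
14..23  width  (9B, 1-aligned)
23..24  -- padding (1B)
24..28  height  (4B, 4-aligned)
28..36  c  (8B, 4-aligned)
36..37  pitch  (1B, 1-aligned)
37..40  -- padding (3B)
40..44  stride  (4B, 4-aligned)
sizeof = 44, alignof = 4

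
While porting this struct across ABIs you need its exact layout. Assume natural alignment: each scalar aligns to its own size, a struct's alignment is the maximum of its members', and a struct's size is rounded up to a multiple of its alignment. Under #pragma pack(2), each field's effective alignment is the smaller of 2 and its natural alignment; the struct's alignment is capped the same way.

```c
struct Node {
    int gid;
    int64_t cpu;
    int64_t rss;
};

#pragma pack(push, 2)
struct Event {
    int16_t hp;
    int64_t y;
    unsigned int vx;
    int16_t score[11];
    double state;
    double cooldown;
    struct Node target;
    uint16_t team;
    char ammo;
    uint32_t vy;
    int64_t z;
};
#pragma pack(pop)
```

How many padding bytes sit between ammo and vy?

1

Node: @0: gid [4B, align 4] → 4; +4 pad (align 8); @8: cpu [8B, align 8] → 16; @16: rss [8B, align 8] → 24; size 24, align 8
@0: hp [2B, align 2] → 2
@2: y [8B, align 2] → 10
@10: vx [4B, align 2] → 14
@14: score [22B, align 2] → 36
@36: state [8B, align 2] → 44
@44: cooldown [8B, align 2] → 52
@52: target [24B, align 2] → 76
@76: team [2B, align 2] → 78
@78: ammo [1B, align 1] → 79
+1 pad (align 2)
@80: vy [4B, align 2] → 84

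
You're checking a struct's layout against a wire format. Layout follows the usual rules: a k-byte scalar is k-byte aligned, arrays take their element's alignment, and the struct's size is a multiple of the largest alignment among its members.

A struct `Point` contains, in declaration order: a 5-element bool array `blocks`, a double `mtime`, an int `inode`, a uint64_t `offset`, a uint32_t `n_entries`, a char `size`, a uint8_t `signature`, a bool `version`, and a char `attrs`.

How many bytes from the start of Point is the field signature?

0..5  blocks  (5B, 1-aligned)
5..8  -- padding (3B)
8..16  mtime  (8B, 8-aligned)
16..20  inode  (4B, 4-aligned)
20..24  -- padding (4B)
24..32  offset  (8B, 8-aligned)
32..36  n_entries  (4B, 4-aligned)
36..37  size  (1B, 1-aligned)
37..38  signature  (1B, 1-aligned)

37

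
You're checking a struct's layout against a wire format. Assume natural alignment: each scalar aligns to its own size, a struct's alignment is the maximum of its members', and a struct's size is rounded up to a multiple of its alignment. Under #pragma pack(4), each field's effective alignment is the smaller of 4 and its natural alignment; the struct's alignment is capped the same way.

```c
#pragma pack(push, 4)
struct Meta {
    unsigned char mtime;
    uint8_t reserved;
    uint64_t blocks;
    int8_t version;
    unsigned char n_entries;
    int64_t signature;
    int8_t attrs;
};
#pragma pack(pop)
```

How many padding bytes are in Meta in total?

@0: mtime [1B, align 1] → 1
@1: reserved [1B, align 1] → 2
+2 pad (align 4)
@4: blocks [8B, align 4] → 12
@12: version [1B, align 1] → 13
@13: n_entries [1B, align 1] → 14
+2 pad (align 4)
@16: signature [8B, align 4] → 24
@24: attrs [1B, align 1] → 25
+3 tail pad (align 4)
size 28, align 4
data bytes 21, size 28 → padding 7

7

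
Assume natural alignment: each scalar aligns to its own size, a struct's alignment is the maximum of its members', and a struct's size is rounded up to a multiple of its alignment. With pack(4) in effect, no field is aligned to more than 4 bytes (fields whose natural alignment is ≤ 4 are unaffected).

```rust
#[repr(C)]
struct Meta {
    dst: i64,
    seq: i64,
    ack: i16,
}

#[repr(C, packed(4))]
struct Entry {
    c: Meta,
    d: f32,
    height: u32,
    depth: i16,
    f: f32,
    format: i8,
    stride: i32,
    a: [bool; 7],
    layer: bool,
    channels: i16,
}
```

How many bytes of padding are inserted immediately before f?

Meta: 0..8  dst  (8B, 8-aligned); 8..16  seq  (8B, 8-aligned); 16..18  ack  (2B, 2-aligned); 18..24  -- tail padding (6B); sizeof = 24, alignof = 8
0..24  c  (24B, 4-aligned)
24..28  d  (4B, 4-aligned)
28..32  height  (4B, 4-aligned)
32..34  depth  (2B, 2-aligned)
34..36  -- padding (2B)
36..40  f  (4B, 4-aligned)

2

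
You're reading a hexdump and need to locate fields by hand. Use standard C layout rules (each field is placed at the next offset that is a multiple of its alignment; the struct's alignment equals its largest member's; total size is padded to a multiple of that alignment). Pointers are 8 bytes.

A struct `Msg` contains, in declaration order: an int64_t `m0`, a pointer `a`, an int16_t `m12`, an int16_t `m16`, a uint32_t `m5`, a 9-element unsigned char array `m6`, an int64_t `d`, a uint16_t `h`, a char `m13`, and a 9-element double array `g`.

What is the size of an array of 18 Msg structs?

m0 at 0 (size 8, align 8) → ends 8
a at 8 (size 8, align 8) → ends 16
m12 at 16 (size 2, align 2) → ends 18
m16 at 18 (size 2, align 2) → ends 20
m5 at 20 (size 4, align 4) → ends 24
m6 at 24 (size 9, align 1) → ends 33
pad 7 to align 8 for d
d at 40 (size 8, align 8) → ends 48
h at 48 (size 2, align 2) → ends 50
m13 at 50 (size 1, align 1) → ends 51
pad 5 to align 8 for g
g at 56 (size 72, align 8) → ends 128
total 128 bytes, alignment 8
array of 18: 18 × 128 = 2304

2304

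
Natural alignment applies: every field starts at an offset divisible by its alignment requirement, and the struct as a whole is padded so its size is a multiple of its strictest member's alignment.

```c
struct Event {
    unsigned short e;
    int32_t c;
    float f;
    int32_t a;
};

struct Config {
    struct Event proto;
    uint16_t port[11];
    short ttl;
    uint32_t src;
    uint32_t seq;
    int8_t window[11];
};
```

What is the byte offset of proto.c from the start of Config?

4

Event: @0: e [2B, align 2] → 2; +2 pad (align 4); @4: c [4B, align 4] → 8; @8: f [4B, align 4] → 12; @12: a [4B, align 4] → 16; size 16, align 4
@0: proto [16B, align 4] → 16
within Event: c at 4
0 + 4 = 4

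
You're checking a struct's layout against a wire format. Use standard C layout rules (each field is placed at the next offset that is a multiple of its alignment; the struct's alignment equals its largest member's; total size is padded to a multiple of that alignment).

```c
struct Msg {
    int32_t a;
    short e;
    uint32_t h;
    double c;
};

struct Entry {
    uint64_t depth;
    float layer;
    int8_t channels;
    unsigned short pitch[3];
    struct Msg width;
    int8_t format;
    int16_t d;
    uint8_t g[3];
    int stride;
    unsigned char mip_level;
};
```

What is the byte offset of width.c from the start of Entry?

Msg: @0: a [4B, align 4] → 4; @4: e [2B, align 2] → 6; +2 pad (align 4); @8: h [4B, align 4] → 12; +4 pad (align 8); @16: c [8B, align 8] → 24; size 24, align 8
@0: depth [8B, align 8] → 8
@8: layer [4B, align 4] → 12
@12: channels [1B, align 1] → 13
+1 pad (align 2)
@14: pitch [6B, align 2] → 20
+4 pad (align 8)
@24: width [24B, align 8] → 48
within Msg: c at 16
24 + 16 = 40

40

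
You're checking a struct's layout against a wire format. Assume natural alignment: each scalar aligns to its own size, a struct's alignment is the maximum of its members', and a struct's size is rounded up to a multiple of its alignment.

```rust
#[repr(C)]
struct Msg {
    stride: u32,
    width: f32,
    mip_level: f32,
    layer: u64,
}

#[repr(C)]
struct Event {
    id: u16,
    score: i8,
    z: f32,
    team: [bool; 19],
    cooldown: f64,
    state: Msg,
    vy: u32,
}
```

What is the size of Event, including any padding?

Msg: @0: stride [4B, align 4] → 4; @4: width [4B, align 4] → 8; @8: mip_level [4B, align 4] → 12; +4 pad (align 8); @16: layer [8B, align 8] → 24; size 24, align 8
@0: id [2B, align 2] → 2
@2: score [1B, align 1] → 3
+1 pad (align 4)
@4: z [4B, align 4] → 8
@8: team [19B, align 1] → 27
+5 pad (align 8)
@32: cooldown [8B, align 8] → 40
@40: state [24B, align 8] → 64
@64: vy [4B, align 4] → 68
+4 tail pad (align 8)
size 72, align 8

72 bytes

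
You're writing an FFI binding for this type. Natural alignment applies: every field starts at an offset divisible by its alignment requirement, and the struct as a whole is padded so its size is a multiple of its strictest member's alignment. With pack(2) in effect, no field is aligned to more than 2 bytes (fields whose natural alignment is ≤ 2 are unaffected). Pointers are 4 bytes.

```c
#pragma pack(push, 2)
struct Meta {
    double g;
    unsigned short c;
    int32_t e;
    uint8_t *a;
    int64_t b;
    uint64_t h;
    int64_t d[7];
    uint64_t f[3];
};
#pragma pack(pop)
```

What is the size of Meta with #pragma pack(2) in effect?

g at 0 (size 8, align 2) → ends 8
c at 8 (size 2, align 2) → ends 10
e at 10 (size 4, align 2) → ends 14
a at 14 (size 4, align 2) → ends 18
b at 18 (size 8, align 2) → ends 26
h at 26 (size 8, align 2) → ends 34
d at 34 (size 56, align 2) → ends 90
f at 90 (size 24, align 2) → ends 114
total 114 bytes, alignment 2

114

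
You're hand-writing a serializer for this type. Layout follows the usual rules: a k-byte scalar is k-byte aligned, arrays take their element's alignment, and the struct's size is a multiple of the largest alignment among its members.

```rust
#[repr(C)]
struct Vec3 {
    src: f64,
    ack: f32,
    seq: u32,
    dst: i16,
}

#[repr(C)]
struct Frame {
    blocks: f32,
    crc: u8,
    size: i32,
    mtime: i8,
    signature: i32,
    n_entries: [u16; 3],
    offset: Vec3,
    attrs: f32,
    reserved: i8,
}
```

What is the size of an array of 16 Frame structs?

Vec3: @0: src [8B, align 8] → 8; @8: ack [4B, align 4] → 12; @12: seq [4B, align 4] → 16; @16: dst [2B, align 2] → 18; +6 tail pad (align 8); size 24, align 8
@0: blocks [4B, align 4] → 4
@4: crc [1B, align 1] → 5
+3 pad (align 4)
@8: size [4B, align 4] → 12
@12: mtime [1B, align 1] → 13
+3 pad (align 4)
@16: signature [4B, align 4] → 20
@20: n_entries [6B, align 2] → 26
+6 pad (align 8)
@32: offset [24B, align 8] → 56
@56: attrs [4B, align 4] → 60
@60: reserved [1B, align 1] → 61
+3 tail pad (align 8)
size 64, align 8
array of 16: 16 × 64 = 1024

1024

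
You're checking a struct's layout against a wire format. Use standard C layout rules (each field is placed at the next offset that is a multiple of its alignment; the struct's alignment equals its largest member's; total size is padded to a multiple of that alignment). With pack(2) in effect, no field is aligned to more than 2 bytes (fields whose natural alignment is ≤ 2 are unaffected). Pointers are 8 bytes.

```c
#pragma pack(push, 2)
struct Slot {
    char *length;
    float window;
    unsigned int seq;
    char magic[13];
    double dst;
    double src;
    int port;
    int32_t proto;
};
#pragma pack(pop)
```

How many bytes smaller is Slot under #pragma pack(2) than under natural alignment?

2

natural layout:
  length at 0 (size 8, align 8) → ends 8
  window at 8 (size 4, align 4) → ends 12
  seq at 12 (size 4, align 4) → ends 16
  magic at 16 (size 13, align 1) → ends 29
  pad 3 to align 8 for dst
  dst at 32 (size 8, align 8) → ends 40
  src at 40 (size 8, align 8) → ends 48
  port at 48 (size 4, align 4) → ends 52
  proto at 52 (size 4, align 4) → ends 56
  total 56 bytes, alignment 8
packed(2) layout:
  length at 0 (size 8, align 2) → ends 8
  window at 8 (size 4, align 2) → ends 12
  seq at 12 (size 4, align 2) → ends 16
  magic at 16 (size 13, align 1) → ends 29
  pad 1 to align 2 for dst
  dst at 30 (size 8, align 2) → ends 38
  src at 38 (size 8, align 2) → ends 46
  port at 46 (size 4, align 2) → ends 50
  proto at 50 (size 4, align 2) → ends 54
  total 54 bytes, alignment 2
56 − 54 = 2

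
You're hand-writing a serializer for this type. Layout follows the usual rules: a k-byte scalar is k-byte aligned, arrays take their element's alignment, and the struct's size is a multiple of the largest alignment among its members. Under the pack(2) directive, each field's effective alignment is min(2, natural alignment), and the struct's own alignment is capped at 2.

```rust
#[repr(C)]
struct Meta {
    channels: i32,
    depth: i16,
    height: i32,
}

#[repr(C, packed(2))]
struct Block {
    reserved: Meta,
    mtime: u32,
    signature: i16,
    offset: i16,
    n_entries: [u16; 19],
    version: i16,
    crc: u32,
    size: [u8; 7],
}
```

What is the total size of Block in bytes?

72

Meta: @0: channels [4B, align 4] → 4; @4: depth [2B, align 2] → 6; +2 pad (align 4); @8: height [4B, align 4] → 12; size 12, align 4
@0: reserved [12B, align 2] → 12
@12: mtime [4B, align 2] → 16
@16: signature [2B, align 2] → 18
@18: offset [2B, align 2] → 20
@20: n_entries [38B, align 2] → 58
@58: version [2B, align 2] → 60
@60: crc [4B, align 2] → 64
@64: size [7B, align 1] → 71
+1 tail pad (align 2)
size 72, align 2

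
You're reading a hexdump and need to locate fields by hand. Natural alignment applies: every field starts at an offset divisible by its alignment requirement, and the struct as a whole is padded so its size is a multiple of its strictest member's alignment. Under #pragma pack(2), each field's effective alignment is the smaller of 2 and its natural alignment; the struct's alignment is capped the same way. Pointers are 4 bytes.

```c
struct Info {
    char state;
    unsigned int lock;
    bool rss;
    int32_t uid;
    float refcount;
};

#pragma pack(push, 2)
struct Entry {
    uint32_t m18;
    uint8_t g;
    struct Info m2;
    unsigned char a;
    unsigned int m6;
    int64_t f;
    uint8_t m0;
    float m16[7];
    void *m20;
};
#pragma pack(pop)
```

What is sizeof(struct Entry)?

74

Info: @0: state [1B, align 1] → 1; +3 pad (align 4); @4: lock [4B, align 4] → 8; @8: rss [1B, align 1] → 9; +3 pad (align 4); @12: uid [4B, align 4] → 16; @16: refcount [4B, align 4] → 20; size 20, align 4
@0: m18 [4B, align 2] → 4
@4: g [1B, align 1] → 5
+1 pad (align 2)
@6: m2 [20B, align 2] → 26
@26: a [1B, align 1] → 27
+1 pad (align 2)
@28: m6 [4B, align 2] → 32
@32: f [8B, align 2] → 40
@40: m0 [1B, align 1] → 41
+1 pad (align 2)
@42: m16 [28B, align 2] → 70
@70: m20 [4B, align 2] → 74
size 74, align 2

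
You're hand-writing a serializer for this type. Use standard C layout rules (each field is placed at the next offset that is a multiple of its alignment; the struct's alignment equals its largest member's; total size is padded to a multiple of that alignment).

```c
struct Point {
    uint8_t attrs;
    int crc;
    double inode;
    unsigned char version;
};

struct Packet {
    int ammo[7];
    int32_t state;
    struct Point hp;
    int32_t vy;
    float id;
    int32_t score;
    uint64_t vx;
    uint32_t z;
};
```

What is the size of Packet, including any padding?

88 bytes

Point: attrs at 0 (size 1, align 1) → ends 1; pad 3 to align 4 for crc; crc at 4 (size 4, align 4) → ends 8; inode at 8 (size 8, align 8) → ends 16; version at 16 (size 1, align 1) → ends 17; tail pad 7 to reach multiple of 8; total 24 bytes, alignment 8
ammo at 0 (size 28, align 4) → ends 28
state at 28 (size 4, align 4) → ends 32
hp at 32 (size 24, align 8) → ends 56
vy at 56 (size 4, align 4) → ends 60
id at 60 (size 4, align 4) → ends 64
score at 64 (size 4, align 4) → ends 68
pad 4 to align 8 for vx
vx at 72 (size 8, align 8) → ends 80
z at 80 (size 4, align 4) → ends 84
tail pad 4 to reach multiple of 8
total 88 bytes, alignment 8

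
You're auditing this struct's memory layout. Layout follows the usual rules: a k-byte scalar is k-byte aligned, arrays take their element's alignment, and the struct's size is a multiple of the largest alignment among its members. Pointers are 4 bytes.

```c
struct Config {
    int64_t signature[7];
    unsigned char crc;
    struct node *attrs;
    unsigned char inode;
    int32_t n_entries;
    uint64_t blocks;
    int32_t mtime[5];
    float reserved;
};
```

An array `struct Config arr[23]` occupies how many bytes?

0..56  signature  (56B, 8-aligned)
56..57  crc  (1B, 1-aligned)
57..60  -- padding (3B)
60..64  attrs  (4B, 4-aligned)
64..65  inode  (1B, 1-aligned)
65..68  -- padding (3B)
68..72  n_entries  (4B, 4-aligned)
72..80  blocks  (8B, 8-aligned)
80..100  mtime  (20B, 4-aligned)
100..104  reserved  (4B, 4-aligned)
sizeof = 104, alignof = 8
array of 23: 23 × 104 = 2392

2392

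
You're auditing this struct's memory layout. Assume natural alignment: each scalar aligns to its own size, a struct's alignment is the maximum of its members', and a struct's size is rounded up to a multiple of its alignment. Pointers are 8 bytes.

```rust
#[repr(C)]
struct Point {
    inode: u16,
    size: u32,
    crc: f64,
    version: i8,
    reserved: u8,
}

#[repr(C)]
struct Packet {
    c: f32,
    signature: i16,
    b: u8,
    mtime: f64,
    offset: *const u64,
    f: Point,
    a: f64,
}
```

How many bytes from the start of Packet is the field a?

Point: inode at 0 (size 2, align 2) → ends 2; pad 2 to align 4 for size; size at 4 (size 4, align 4) → ends 8; crc at 8 (size 8, align 8) → ends 16; version at 16 (size 1, align 1) → ends 17; reserved at 17 (size 1, align 1) → ends 18; tail pad 6 to reach multiple of 8; total 24 bytes, alignment 8
c at 0 (size 4, align 4) → ends 4
signature at 4 (size 2, align 2) → ends 6
b at 6 (size 1, align 1) → ends 7
pad 1 to align 8 for mtime
mtime at 8 (size 8, align 8) → ends 16
offset at 16 (size 8, align 8) → ends 24
f at 24 (size 24, align 8) → ends 48
a at 48 (size 8, align 8) → ends 56

48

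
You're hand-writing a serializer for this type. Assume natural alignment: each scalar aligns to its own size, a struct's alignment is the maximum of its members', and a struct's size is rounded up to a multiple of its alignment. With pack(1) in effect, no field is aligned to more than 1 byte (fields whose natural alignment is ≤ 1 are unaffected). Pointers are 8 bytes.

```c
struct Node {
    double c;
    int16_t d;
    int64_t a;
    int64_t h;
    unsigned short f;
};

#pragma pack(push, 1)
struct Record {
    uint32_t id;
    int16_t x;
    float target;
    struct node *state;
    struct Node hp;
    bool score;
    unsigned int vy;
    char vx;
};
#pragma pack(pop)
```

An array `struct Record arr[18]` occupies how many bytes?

Node: @0: c [8B, align 8] → 8; @8: d [2B, align 2] → 10; +6 pad (align 8); @16: a [8B, align 8] → 24; @24: h [8B, align 8] → 32; @32: f [2B, align 2] → 34; +6 tail pad (align 8); size 40, align 8
@0: id [4B, align 1] → 4
@4: x [2B, align 1] → 6
@6: target [4B, align 1] → 10
@10: state [8B, align 1] → 18
@18: hp [40B, align 1] → 58
@58: score [1B, align 1] → 59
@59: vy [4B, align 1] → 63
@63: vx [1B, align 1] → 64
size 64, align 1
array of 18: 18 × 64 = 1152

1152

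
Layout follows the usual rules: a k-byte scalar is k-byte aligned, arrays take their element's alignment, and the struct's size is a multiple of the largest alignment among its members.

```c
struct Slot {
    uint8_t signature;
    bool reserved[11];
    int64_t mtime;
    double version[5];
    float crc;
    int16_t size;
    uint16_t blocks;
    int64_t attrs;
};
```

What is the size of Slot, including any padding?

@0: signature [1B, align 1] → 1
@1: reserved [11B, align 1] → 12
+4 pad (align 8)
@16: mtime [8B, align 8] → 24
@24: version [40B, align 8] → 64
@64: crc [4B, align 4] → 68
@68: size [2B, align 2] → 70
@70: blocks [2B, align 2] → 72
@72: attrs [8B, align 8] → 80
size 80, align 8

80 bytes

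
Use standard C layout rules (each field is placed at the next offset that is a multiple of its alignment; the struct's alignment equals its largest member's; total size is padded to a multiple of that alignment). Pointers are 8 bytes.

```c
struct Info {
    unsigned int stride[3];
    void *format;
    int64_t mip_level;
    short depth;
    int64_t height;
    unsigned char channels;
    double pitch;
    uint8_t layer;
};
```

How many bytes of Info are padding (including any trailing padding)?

24

0..12  stride  (12B, 4-aligned)
12..16  -- padding (4B)
16..24  format  (8B, 8-aligned)
24..32  mip_level  (8B, 8-aligned)
32..34  depth  (2B, 2-aligned)
34..40  -- padding (6B)
40..48  height  (8B, 8-aligned)
48..49  channels  (1B, 1-aligned)
49..56  -- padding (7B)
56..64  pitch  (8B, 8-aligned)
64..65  layer  (1B, 1-aligned)
65..72  -- tail padding (7B)
sizeof = 72, alignof = 8
data bytes 48, size 72 → padding 24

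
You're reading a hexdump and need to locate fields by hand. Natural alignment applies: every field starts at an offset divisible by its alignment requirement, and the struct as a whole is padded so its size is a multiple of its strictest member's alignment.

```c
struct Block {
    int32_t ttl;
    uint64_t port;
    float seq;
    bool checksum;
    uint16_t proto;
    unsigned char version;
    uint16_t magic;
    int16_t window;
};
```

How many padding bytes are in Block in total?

ttl at 0 (size 4, align 4) → ends 4
pad 4 to align 8 for port
port at 8 (size 8, align 8) → ends 16
seq at 16 (size 4, align 4) → ends 20
checksum at 20 (size 1, align 1) → ends 21
pad 1 to align 2 for proto
proto at 22 (size 2, align 2) → ends 24
version at 24 (size 1, align 1) → ends 25
pad 1 to align 2 for magic
magic at 26 (size 2, align 2) → ends 28
window at 28 (size 2, align 2) → ends 30
tail pad 2 to reach multiple of 8
total 32 bytes, alignment 8
data bytes 24, size 32 → padding 8

8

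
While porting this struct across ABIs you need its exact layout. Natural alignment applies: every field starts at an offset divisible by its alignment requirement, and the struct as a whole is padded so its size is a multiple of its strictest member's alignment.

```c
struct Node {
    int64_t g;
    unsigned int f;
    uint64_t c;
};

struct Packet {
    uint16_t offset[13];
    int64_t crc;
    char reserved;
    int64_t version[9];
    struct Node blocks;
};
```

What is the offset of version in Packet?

48

Node: @0: g [8B, align 8] → 8; @8: f [4B, align 4] → 12; +4 pad (align 8); @16: c [8B, align 8] → 24; size 24, align 8
@0: offset [26B, align 2] → 26
+6 pad (align 8)
@32: crc [8B, align 8] → 40
@40: reserved [1B, align 1] → 41
+7 pad (align 8)
@48: version [72B, align 8] → 120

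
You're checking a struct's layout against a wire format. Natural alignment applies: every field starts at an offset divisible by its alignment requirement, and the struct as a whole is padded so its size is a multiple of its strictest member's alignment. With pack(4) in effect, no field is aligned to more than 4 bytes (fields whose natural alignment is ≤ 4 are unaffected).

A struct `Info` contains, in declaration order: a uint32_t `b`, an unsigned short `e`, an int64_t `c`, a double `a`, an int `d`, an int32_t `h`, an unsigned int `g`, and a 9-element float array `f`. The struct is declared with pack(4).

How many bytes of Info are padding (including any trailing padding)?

b at 0 (size 4, align 4) → ends 4
e at 4 (size 2, align 2) → ends 6
pad 2 to align 4 for c
c at 8 (size 8, align 4) → ends 16
a at 16 (size 8, align 4) → ends 24
d at 24 (size 4, align 4) → ends 28
h at 28 (size 4, align 4) → ends 32
g at 32 (size 4, align 4) → ends 36
f at 36 (size 36, align 4) → ends 72
total 72 bytes, alignment 4
data bytes 70, size 72 → padding 2

2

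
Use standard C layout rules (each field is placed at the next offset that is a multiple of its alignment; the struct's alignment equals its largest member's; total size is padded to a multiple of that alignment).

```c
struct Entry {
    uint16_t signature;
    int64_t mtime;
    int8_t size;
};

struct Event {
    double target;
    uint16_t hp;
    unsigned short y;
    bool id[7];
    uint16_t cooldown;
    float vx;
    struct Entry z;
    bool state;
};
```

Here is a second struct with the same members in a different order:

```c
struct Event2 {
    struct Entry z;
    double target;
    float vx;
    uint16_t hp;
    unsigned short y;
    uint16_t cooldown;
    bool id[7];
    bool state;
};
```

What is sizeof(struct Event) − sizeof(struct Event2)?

Entry: signature at 0 (size 2, align 2) → ends 2; pad 6 to align 8 for mtime; mtime at 8 (size 8, align 8) → ends 16; size at 16 (size 1, align 1) → ends 17; tail pad 7 to reach multiple of 8; total 24 bytes, alignment 8
target at 0 (size 8, align 8) → ends 8
hp at 8 (size 2, align 2) → ends 10
y at 10 (size 2, align 2) → ends 12
id at 12 (size 7, align 1) → ends 19
pad 1 to align 2 for cooldown
cooldown at 20 (size 2, align 2) → ends 22
pad 2 to align 4 for vx
vx at 24 (size 4, align 4) → ends 28
pad 4 to align 8 for z
z at 32 (size 24, align 8) → ends 56
state at 56 (size 1, align 1) → ends 57
tail pad 7 to reach multiple of 8
total 64 bytes, alignment 8
— Event2 —
z at 0 (size 24, align 8) → ends 24
target at 24 (size 8, align 8) → ends 32
vx at 32 (size 4, align 4) → ends 36
hp at 36 (size 2, align 2) → ends 38
y at 38 (size 2, align 2) → ends 40
cooldown at 40 (size 2, align 2) → ends 42
id at 42 (size 7, align 1) → ends 49
state at 49 (size 1, align 1) → ends 50
tail pad 6 to reach multiple of 8
total 56 bytes, alignment 8
64 − 56 = 8

8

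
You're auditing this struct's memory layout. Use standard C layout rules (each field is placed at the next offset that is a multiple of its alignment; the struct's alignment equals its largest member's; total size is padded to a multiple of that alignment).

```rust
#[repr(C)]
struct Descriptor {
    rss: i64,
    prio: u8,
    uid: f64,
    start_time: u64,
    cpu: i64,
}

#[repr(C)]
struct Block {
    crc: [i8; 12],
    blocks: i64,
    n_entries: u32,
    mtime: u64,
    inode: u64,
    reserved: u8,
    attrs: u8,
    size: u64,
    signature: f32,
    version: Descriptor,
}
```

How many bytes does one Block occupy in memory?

Descriptor: rss at 0 (size 8, align 8) → ends 8; prio at 8 (size 1, align 1) → ends 9; pad 7 to align 8 for uid; uid at 16 (size 8, align 8) → ends 24; start_time at 24 (size 8, align 8) → ends 32; cpu at 32 (size 8, align 8) → ends 40; total 40 bytes, alignment 8
crc at 0 (size 12, align 1) → ends 12
pad 4 to align 8 for blocks
blocks at 16 (size 8, align 8) → ends 24
n_entries at 24 (size 4, align 4) → ends 28
pad 4 to align 8 for mtime
mtime at 32 (size 8, align 8) → ends 40
inode at 40 (size 8, align 8) → ends 48
reserved at 48 (size 1, align 1) → ends 49
attrs at 49 (size 1, align 1) → ends 50
pad 6 to align 8 for size
size at 56 (size 8, align 8) → ends 64
signature at 64 (size 4, align 4) → ends 68
pad 4 to align 8 for version
version at 72 (size 40, align 8) → ends 112
total 112 bytes, alignment 8

112 bytes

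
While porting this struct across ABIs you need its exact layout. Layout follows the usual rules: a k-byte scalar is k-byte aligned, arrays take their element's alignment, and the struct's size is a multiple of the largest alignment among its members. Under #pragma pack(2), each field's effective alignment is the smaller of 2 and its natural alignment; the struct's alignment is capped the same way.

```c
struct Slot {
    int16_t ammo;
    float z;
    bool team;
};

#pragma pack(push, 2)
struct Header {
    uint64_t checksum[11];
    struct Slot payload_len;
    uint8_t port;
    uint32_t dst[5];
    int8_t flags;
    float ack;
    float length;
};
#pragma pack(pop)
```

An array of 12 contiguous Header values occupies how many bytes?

1584

Slot: ammo at 0 (size 2, align 2) → ends 2; pad 2 to align 4 for z; z at 4 (size 4, align 4) → ends 8; team at 8 (size 1, align 1) → ends 9; tail pad 3 to reach multiple of 4; total 12 bytes, alignment 4
checksum at 0 (size 88, align 2) → ends 88
payload_len at 88 (size 12, align 2) → ends 100
port at 100 (size 1, align 1) → ends 101
pad 1 to align 2 for dst
dst at 102 (size 20, align 2) → ends 122
flags at 122 (size 1, align 1) → ends 123
pad 1 to align 2 for ack
ack at 124 (size 4, align 2) → ends 128
length at 128 (size 4, align 2) → ends 132
total 132 bytes, alignment 2
array of 12: 12 × 132 = 1584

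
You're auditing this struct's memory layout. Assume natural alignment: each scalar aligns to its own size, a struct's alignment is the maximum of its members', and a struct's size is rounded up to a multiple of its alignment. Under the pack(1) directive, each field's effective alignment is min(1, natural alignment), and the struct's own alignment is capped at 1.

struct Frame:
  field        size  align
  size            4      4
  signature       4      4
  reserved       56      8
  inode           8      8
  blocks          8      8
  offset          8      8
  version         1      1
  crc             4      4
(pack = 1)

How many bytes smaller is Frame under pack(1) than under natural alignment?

natural layout:
  @0: size [4B, align 4] → 4
  @4: signature [4B, align 4] → 8
  @8: reserved [56B, align 8] → 64
  @64: inode [8B, align 8] → 72
  @72: blocks [8B, align 8] → 80
  @80: offset [8B, align 8] → 88
  @88: version [1B, align 1] → 89
  +3 pad (align 4)
  @92: crc [4B, align 4] → 96
  size 96, align 8
packed(1) layout:
  @0: size [4B, align 1] → 4
  @4: signature [4B, align 1] → 8
  @8: reserved [56B, align 1] → 64
  @64: inode [8B, align 1] → 72
  @72: blocks [8B, align 1] → 80
  @80: offset [8B, align 1] → 88
  @88: version [1B, align 1] → 89
  @89: crc [4B, align 1] → 93
  size 93, align 1
96 − 93 = 3

3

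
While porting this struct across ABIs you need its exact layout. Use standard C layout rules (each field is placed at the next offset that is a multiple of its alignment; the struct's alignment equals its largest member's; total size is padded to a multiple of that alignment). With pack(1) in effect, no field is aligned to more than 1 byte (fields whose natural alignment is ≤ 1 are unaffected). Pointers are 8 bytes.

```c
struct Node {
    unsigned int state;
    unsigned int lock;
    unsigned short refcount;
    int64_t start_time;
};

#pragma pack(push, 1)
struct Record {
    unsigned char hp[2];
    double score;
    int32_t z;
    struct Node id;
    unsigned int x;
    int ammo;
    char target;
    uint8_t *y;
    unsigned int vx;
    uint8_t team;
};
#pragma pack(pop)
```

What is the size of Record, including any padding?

Node: state at 0 (size 4, align 4) → ends 4; lock at 4 (size 4, align 4) → ends 8; refcount at 8 (size 2, align 2) → ends 10; pad 6 to align 8 for start_time; start_time at 16 (size 8, align 8) → ends 24; total 24 bytes, alignment 8
hp at 0 (size 2, align 1) → ends 2
score at 2 (size 8, align 1) → ends 10
z at 10 (size 4, align 1) → ends 14
id at 14 (size 24, align 1) → ends 38
x at 38 (size 4, align 1) → ends 42
ammo at 42 (size 4, align 1) → ends 46
target at 46 (size 1, align 1) → ends 47
y at 47 (size 8, align 1) → ends 55
vx at 55 (size 4, align 1) → ends 59
team at 59 (size 1, align 1) → ends 60
total 60 bytes, alignment 1

60 bytes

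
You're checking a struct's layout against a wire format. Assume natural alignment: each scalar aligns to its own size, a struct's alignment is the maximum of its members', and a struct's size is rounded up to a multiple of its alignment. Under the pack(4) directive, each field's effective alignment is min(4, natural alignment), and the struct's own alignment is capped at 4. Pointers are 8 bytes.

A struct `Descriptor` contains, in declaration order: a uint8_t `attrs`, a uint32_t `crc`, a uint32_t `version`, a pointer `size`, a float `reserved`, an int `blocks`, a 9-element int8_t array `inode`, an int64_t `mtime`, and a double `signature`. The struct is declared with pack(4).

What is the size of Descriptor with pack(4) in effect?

attrs at 0 (size 1, align 1) → ends 1
pad 3 to align 4 for crc
crc at 4 (size 4, align 4) → ends 8
version at 8 (size 4, align 4) → ends 12
size at 12 (size 8, align 4) → ends 20
reserved at 20 (size 4, align 4) → ends 24
blocks at 24 (size 4, align 4) → ends 28
inode at 28 (size 9, align 1) → ends 37
pad 3 to align 4 for mtime
mtime at 40 (size 8, align 4) → ends 48
signature at 48 (size 8, align 4) → ends 56
total 56 bytes, alignment 4

56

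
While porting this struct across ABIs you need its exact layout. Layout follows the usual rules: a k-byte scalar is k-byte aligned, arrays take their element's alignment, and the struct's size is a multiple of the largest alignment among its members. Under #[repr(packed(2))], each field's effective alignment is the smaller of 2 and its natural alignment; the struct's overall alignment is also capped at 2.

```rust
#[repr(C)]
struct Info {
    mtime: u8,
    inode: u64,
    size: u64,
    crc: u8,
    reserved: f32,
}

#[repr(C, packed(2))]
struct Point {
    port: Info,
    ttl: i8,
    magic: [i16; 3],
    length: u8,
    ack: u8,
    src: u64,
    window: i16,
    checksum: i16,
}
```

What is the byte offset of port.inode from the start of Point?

Info: 0..1  mtime  (1B, 1-aligned); 1..8  -- padding (7B); 8..16  inode  (8B, 8-aligned); 16..24  size  (8B, 8-aligned); 24..25  crc  (1B, 1-aligned); 25..28  -- padding (3B); 28..32  reserved  (4B, 4-aligned); sizeof = 32, alignof = 8
0..32  port  (32B, 2-aligned)
within Info: inode at 8
0 + 8 = 8

8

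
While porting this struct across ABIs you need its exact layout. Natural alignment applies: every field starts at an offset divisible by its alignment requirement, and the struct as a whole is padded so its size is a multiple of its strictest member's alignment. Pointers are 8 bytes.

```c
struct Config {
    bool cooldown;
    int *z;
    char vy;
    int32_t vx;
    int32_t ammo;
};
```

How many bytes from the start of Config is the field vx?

20

cooldown at 0 (size 1, align 1) → ends 1
pad 7 to align 8 for z
z at 8 (size 8, align 8) → ends 16
vy at 16 (size 1, align 1) → ends 17
pad 3 to align 4 for vx
vx at 20 (size 4, align 4) → ends 24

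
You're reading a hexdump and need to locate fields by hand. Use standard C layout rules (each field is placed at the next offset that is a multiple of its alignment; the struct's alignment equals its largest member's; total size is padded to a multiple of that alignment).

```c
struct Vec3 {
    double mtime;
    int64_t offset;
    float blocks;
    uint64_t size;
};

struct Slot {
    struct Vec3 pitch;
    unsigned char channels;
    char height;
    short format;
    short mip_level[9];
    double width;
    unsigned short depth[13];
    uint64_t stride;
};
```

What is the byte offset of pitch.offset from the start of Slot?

Vec3: mtime at 0 (size 8, align 8) → ends 8; offset at 8 (size 8, align 8) → ends 16; blocks at 16 (size 4, align 4) → ends 20; pad 4 to align 8 for size; size at 24 (size 8, align 8) → ends 32; total 32 bytes, alignment 8
pitch at 0 (size 32, align 8) → ends 32
within Vec3: offset at 8
0 + 8 = 8

8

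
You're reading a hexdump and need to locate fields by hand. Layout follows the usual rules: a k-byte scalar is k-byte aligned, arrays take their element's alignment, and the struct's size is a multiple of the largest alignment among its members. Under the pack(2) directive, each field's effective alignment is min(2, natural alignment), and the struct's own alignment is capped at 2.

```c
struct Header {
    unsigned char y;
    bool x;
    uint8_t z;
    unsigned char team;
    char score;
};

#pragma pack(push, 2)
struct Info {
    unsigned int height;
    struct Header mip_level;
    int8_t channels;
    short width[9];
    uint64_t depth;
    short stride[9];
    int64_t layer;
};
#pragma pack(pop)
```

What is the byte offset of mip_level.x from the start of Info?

Header: 0..1  y  (1B, 1-aligned); 1..2  x  (1B, 1-aligned); 2..3  z  (1B, 1-aligned); 3..4  team  (1B, 1-aligned); 4..5  score  (1B, 1-aligned); sizeof = 5, alignof = 1
0..4  height  (4B, 2-aligned)
4..9  mip_level  (5B, 1-aligned)
within Header: x at 1
4 + 1 = 5

5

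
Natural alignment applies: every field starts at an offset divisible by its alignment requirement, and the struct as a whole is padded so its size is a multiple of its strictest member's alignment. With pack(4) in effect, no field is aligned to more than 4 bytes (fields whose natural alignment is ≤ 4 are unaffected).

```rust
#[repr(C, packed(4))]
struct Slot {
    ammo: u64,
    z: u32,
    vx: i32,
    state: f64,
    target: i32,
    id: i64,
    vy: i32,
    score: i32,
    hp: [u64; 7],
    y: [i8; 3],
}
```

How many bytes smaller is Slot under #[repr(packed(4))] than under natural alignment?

natural layout:
  ammo at 0 (size 8, align 8) → ends 8
  z at 8 (size 4, align 4) → ends 12
  vx at 12 (size 4, align 4) → ends 16
  state at 16 (size 8, align 8) → ends 24
  target at 24 (size 4, align 4) → ends 28
  pad 4 to align 8 for id
  id at 32 (size 8, align 8) → ends 40
  vy at 40 (size 4, align 4) → ends 44
  score at 44 (size 4, align 4) → ends 48
  hp at 48 (size 56, align 8) → ends 104
  y at 104 (size 3, align 1) → ends 107
  tail pad 5 to reach multiple of 8
  total 112 bytes, alignment 8
packed(4) layout:
  ammo at 0 (size 8, align 4) → ends 8
  z at 8 (size 4, align 4) → ends 12
  vx at 12 (size 4, align 4) → ends 16
  state at 16 (size 8, align 4) → ends 24
  target at 24 (size 4, align 4) → ends 28
  id at 28 (size 8, align 4) → ends 36
  vy at 36 (size 4, align 4) → ends 40
  score at 40 (size 4, align 4) → ends 44
  hp at 44 (size 56, align 4) → ends 100
  y at 100 (size 3, align 1) → ends 103
  tail pad 1 to reach multiple of 4
  total 104 bytes, alignment 4
112 − 104 = 8

8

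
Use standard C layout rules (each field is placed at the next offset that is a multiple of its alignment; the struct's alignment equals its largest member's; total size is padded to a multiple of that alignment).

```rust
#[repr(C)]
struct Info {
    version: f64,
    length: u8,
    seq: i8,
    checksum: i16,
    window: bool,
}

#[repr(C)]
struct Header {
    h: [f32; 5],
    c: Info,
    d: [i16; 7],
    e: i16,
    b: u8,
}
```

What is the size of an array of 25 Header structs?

Info: @0: version [8B, align 8] → 8; @8: length [1B, align 1] → 9; @9: seq [1B, align 1] → 10; @10: checksum [2B, align 2] → 12; @12: window [1B, align 1] → 13; +3 tail pad (align 8); size 16, align 8
@0: h [20B, align 4] → 20
+4 pad (align 8)
@24: c [16B, align 8] → 40
@40: d [14B, align 2] → 54
@54: e [2B, align 2] → 56
@56: b [1B, align 1] → 57
+7 tail pad (align 8)
size 64, align 8
array of 25: 25 × 64 = 1600

1600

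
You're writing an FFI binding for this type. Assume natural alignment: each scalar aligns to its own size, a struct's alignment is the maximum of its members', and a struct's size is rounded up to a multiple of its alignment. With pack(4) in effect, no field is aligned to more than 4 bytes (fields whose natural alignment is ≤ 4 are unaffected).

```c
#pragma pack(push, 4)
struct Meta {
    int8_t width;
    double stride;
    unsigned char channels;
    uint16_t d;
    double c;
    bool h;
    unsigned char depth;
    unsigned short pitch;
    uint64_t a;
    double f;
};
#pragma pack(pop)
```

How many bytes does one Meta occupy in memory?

44

@0: width [1B, align 1] → 1
+3 pad (align 4)
@4: stride [8B, align 4] → 12
@12: channels [1B, align 1] → 13
+1 pad (align 2)
@14: d [2B, align 2] → 16
@16: c [8B, align 4] → 24
@24: h [1B, align 1] → 25
@25: depth [1B, align 1] → 26
@26: pitch [2B, align 2] → 28
@28: a [8B, align 4] → 36
@36: f [8B, align 4] → 44
size 44, align 4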